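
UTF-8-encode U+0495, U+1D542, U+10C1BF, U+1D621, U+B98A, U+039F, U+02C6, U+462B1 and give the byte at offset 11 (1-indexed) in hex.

1-indexed offset 11 is 0-indexed offset 10.
U+0495 → 2-byte form D2 95 at offsets 0–1.
U+1D542 → 4-byte form F0 9D 95 82 at offsets 2–5.
U+10C1BF → 4-byte form F4 8C 86 BF at offsets 6–9.
U+1D621 → 4-byte form F0 9D 98 A1 at offsets 10–13.
Offset 10 falls in char 4's range; it's byte 1 of F0 9D 98 A1 = 0xF0.

0xF0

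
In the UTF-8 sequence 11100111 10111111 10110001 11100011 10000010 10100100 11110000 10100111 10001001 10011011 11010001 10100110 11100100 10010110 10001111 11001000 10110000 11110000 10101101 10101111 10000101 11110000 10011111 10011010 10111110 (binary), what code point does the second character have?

Offset 0: leading byte 0xE7 = 11100111 → 3-byte char #1 = E7 BF B1.
Offset 3: leading byte 0xE3 = 11100011 → 3-byte char #2 = E3 82 A4.
Leading byte 0xE3 = 11100011 matches 1110xxxx → 3-byte sequence.
Byte 1: 0xE3 = 11100011, payload 0011 (4 bits).
Byte 2: 0x82 = 10000010 (10xxxxxx ✓), payload 000010.
Byte 3: 0xA4 = 10100100 (10xxxxxx ✓), payload 100100.
Concatenate: 0011000010100100 = 0x30A4 (16 bits → U+30A4).

U+30A4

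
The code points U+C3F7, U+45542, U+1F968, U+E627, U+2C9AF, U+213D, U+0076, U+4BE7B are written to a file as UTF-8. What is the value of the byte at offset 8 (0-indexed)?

0x9F

U+C3F7 → 3-byte form EC 8F B7 at offsets 0–2.
U+45542 → 4-byte form F1 85 95 82 at offsets 3–6.
U+1F968 → 4-byte form F0 9F A5 A8 at offsets 7–10.
Offset 8 falls in char 3's range; it's byte 2 of F0 9F A5 A8 = 0x9F.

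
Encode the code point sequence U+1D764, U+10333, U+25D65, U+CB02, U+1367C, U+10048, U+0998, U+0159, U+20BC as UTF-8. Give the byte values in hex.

U+1D764: 4-byte form → F0 9D 9D A4.
U+10333: 4-byte form → F0 90 8C B3.
U+25D65: 4-byte form → F0 A5 B5 A5.
U+CB02: 3-byte form → EC AC 82.
U+1367C: 4-byte form → F0 93 99 BC.
U+10048: 4-byte form → F0 90 81 88.
U+0998: 3-byte form → E0 A6 98.
U+0159: 2-byte form → C5 99.
U+20BC: 3-byte form → E2 82 BC.
Concatenated (31 bytes): F0 9D 9D A4 F0 90 8C B3 F0 A5 B5 A5 EC AC 82 F0 93 99 BC F0 90 81 88 E0 A6 98 C5 99 E2 82 BC.

F0 9D 9D A4 F0 90 8C B3 F0 A5 B5 A5 EC AC 82 F0 93 99 BC F0 90 81 88 E0 A6 98 C5 99 E2 82 BC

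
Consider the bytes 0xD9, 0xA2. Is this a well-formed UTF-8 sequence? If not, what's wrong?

Leading byte 0xD9 = 11011001 → 2-byte form.
Continuation bytes 0xA2=10100010 all match 10xxxxxx.
Decoded value 0x662 is ≥ 0x80 (shortest form) and not a surrogate.

valid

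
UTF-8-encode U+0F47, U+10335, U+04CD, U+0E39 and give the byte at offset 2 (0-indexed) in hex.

0x87

U+0F47 → 3-byte form E0 BD 87 at offsets 0–2.
Offset 2 falls in char 1's range; it's byte 3 of E0 BD 87 = 0x87.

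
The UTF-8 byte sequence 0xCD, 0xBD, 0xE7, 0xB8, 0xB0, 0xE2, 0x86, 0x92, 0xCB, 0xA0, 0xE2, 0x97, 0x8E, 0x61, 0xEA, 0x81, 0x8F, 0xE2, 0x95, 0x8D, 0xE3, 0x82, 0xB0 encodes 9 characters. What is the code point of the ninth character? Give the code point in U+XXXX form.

Offset 0: leading byte 0xCD = 11001101 → 2-byte char #1 = CD BD.
Offset 2: leading byte 0xE7 = 11100111 → 3-byte char #2 = E7 B8 B0.
Offset 5: leading byte 0xE2 = 11100010 → 3-byte char #3 = E2 86 92.
Offset 8: leading byte 0xCB = 11001011 → 2-byte char #4 = CB A0.
Offset 10: leading byte 0xE2 = 11100010 → 3-byte char #5 = E2 97 8E.
Offset 13: leading byte 0x61 = 01100001 → 1-byte char #6 = 61.
Offset 14: leading byte 0xEA = 11101010 → 3-byte char #7 = EA 81 8F.
Offset 17: leading byte 0xE2 = 11100010 → 3-byte char #8 = E2 95 8D.
Offset 20: leading byte 0xE3 = 11100011 → 3-byte char #9 = E3 82 B0.
Leading byte 0xE3 = 11100011 matches 1110xxxx → 3-byte sequence.
Byte 1: 0xE3 = 11100011, payload 0011 (4 bits).
Byte 2: 0x82 = 10000010 (10xxxxxx ✓), payload 000010.
Byte 3: 0xB0 = 10110000 (10xxxxxx ✓), payload 110000.
Concatenate: 0011000010110000 = 0x30B0 (16 bits → U+30B0).

U+30B0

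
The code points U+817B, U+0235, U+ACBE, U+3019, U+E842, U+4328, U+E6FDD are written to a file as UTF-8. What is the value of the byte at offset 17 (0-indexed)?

U+817B → 3-byte form E8 85 BB at offsets 0–2.
U+0235 → 2-byte form C8 B5 at offsets 3–4.
U+ACBE → 3-byte form EA B2 BE at offsets 5–7.
U+3019 → 3-byte form E3 80 99 at offsets 8–10.
U+E842 → 3-byte form EE A1 82 at offsets 11–13.
U+4328 → 3-byte form E4 8C A8 at offsets 14–16.
U+E6FDD → 4-byte form F3 A6 BF 9D at offsets 17–20.
Offset 17 falls in char 7's range; it's byte 1 of F3 A6 BF 9D = 0xF3.

0xF3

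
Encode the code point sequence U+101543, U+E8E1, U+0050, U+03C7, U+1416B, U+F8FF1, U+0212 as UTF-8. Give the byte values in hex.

U+101543: 4-byte form → F4 81 95 83.
U+E8E1: 3-byte form → EE A3 A1.
U+0050: 1-byte form → 50.
U+03C7: 2-byte form → CF 87.
U+1416B: 4-byte form → F0 94 85 AB.
U+F8FF1: 4-byte form → F3 B8 BF B1.
U+0212: 2-byte form → C8 92.
Concatenated (20 bytes): F4 81 95 83 EE A3 A1 50 CF 87 F0 94 85 AB F3 B8 BF B1 C8 92.

F4 81 95 83 EE A3 A1 50 CF 87 F0 94 85 AB F3 B8 BF B1 C8 92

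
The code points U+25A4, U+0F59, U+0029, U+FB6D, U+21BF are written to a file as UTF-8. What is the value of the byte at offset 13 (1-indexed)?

1-indexed offset 13 is 0-indexed offset 12.
U+25A4 → 3-byte form E2 96 A4 at offsets 0–2.
U+0F59 → 3-byte form E0 BD 99 at offsets 3–5.
U+0029 → 1-byte form 29 at offsets 6–6.
U+FB6D → 3-byte form EF AD AD at offsets 7–9.
U+21BF → 3-byte form E2 86 BF at offsets 10–12.
Offset 12 falls in char 5's range; it's byte 3 of E2 86 BF = 0xBF.

0xBF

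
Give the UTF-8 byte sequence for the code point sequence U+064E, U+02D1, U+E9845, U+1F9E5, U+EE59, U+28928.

D9 8E CB 91 F3 A9 A1 85 F0 9F A7 A5 EE B9 99 F0 A8 A4 A8

U+064E: 2-byte form → D9 8E.
U+02D1: 2-byte form → CB 91.
U+E9845: 4-byte form → F3 A9 A1 85.
U+1F9E5: 4-byte form → F0 9F A7 A5.
U+EE59: 3-byte form → EE B9 99.
U+28928: 4-byte form → F0 A8 A4 A8.
Concatenated (19 bytes): D9 8E CB 91 F3 A9 A1 85 F0 9F A7 A5 EE B9 99 F0 A8 A4 A8.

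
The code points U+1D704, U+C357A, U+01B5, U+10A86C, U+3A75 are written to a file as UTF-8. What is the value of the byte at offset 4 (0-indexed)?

U+1D704 → 4-byte form F0 9D 9C 84 at offsets 0–3.
U+C357A → 4-byte form F3 83 95 BA at offsets 4–7.
Offset 4 falls in char 2's range; it's byte 1 of F3 83 95 BA = 0xF3.

0xF3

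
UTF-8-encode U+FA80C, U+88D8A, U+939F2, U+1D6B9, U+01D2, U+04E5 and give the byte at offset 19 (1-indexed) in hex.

1-indexed offset 19 is 0-indexed offset 18.
U+FA80C → 4-byte form F3 BA A0 8C at offsets 0–3.
U+88D8A → 4-byte form F2 88 B6 8A at offsets 4–7.
U+939F2 → 4-byte form F2 93 A7 B2 at offsets 8–11.
U+1D6B9 → 4-byte form F0 9D 9A B9 at offsets 12–15.
U+01D2 → 2-byte form C7 92 at offsets 16–17.
U+04E5 → 2-byte form D3 A5 at offsets 18–19.
Offset 18 falls in char 6's range; it's byte 1 of D3 A5 = 0xD3.

0xD3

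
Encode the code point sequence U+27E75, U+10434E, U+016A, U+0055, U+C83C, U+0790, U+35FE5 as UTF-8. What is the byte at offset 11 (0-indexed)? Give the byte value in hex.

U+27E75 → 4-byte form F0 A7 B9 B5 at offsets 0–3.
U+10434E → 4-byte form F4 84 8D 8E at offsets 4–7.
U+016A → 2-byte form C5 AA at offsets 8–9.
U+0055 → 1-byte form 55 at offsets 10–10.
U+C83C → 3-byte form EC A0 BC at offsets 11–13.
Offset 11 falls in char 5's range; it's byte 1 of EC A0 BC = 0xEC.

0xEC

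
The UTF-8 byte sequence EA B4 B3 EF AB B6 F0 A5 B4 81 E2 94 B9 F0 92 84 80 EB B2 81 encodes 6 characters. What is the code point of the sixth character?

U+BC81

Offset 0: leading byte 0xEA = 11101010 → 3-byte char #1 = EA B4 B3.
Offset 3: leading byte 0xEF = 11101111 → 3-byte char #2 = EF AB B6.
Offset 6: leading byte 0xF0 = 11110000 → 4-byte char #3 = F0 A5 B4 81.
Offset 10: leading byte 0xE2 = 11100010 → 3-byte char #4 = E2 94 B9.
Offset 13: leading byte 0xF0 = 11110000 → 4-byte char #5 = F0 92 84 80.
Offset 17: leading byte 0xEB = 11101011 → 3-byte char #6 = EB B2 81.
Leading byte 0xEB = 11101011 matches 1110xxxx → 3-byte sequence.
Byte 1: 0xEB = 11101011, payload 1011 (4 bits).
Byte 2: 0xB2 = 10110010 (10xxxxxx ✓), payload 110010.
Byte 3: 0x81 = 10000001 (10xxxxxx ✓), payload 000001.
Concatenate: 1011110010000001 = 0xBC81 (16 bits → U+BC81).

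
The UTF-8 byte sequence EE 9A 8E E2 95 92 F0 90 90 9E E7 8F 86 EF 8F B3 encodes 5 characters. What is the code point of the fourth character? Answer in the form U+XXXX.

U+73C6

Offset 0: leading byte 0xEE = 11101110 → 3-byte char #1 = EE 9A 8E.
Offset 3: leading byte 0xE2 = 11100010 → 3-byte char #2 = E2 95 92.
Offset 6: leading byte 0xF0 = 11110000 → 4-byte char #3 = F0 90 90 9E.
Offset 10: leading byte 0xE7 = 11100111 → 3-byte char #4 = E7 8F 86.
Leading byte 0xE7 = 11100111 matches 1110xxxx → 3-byte sequence.
Byte 1: 0xE7 = 11100111, payload 0111 (4 bits).
Byte 2: 0x8F = 10001111 (10xxxxxx ✓), payload 001111.
Byte 3: 0x86 = 10000110 (10xxxxxx ✓), payload 000110.
Concatenate: 0111001111000110 = 0x73C6 (16 bits → U+73C6).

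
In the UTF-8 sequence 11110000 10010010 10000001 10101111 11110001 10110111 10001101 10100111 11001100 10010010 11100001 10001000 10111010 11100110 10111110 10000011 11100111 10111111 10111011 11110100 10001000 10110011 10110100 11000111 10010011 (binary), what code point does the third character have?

U+0312

Offset 0: leading byte 0xF0 = 11110000 → 4-byte char #1 = F0 92 81 AF.
Offset 4: leading byte 0xF1 = 11110001 → 4-byte char #2 = F1 B7 8D A7.
Offset 8: leading byte 0xCC = 11001100 → 2-byte char #3 = CC 92.
Leading byte 0xCC = 11001100 matches 110xxxxx → 2-byte sequence.
Byte 1: 0xCC = 11001100, payload 01100 (5 bits).
Byte 2: 0x92 = 10010010 (10xxxxxx ✓), payload 010010.
Concatenate: 01100010010 = 0x312 (11 bits → U+0312).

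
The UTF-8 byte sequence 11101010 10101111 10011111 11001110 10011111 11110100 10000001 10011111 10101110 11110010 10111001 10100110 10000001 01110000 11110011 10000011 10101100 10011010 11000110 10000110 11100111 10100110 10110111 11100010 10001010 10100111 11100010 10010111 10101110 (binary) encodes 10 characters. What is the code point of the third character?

U+1017EE

Offset 0: leading byte 0xEA = 11101010 → 3-byte char #1 = EA AF 9F.
Offset 3: leading byte 0xCE = 11001110 → 2-byte char #2 = CE 9F.
Offset 5: leading byte 0xF4 = 11110100 → 4-byte char #3 = F4 81 9F AE.
Leading byte 0xF4 = 11110100 matches 11110xxx → 4-byte sequence.
Byte 1: 0xF4 = 11110100, payload 100 (3 bits).
Byte 2: 0x81 = 10000001 (10xxxxxx ✓), payload 000001.
Byte 3: 0x9F = 10011111 (10xxxxxx ✓), payload 011111.
Byte 4: 0xAE = 10101110 (10xxxxxx ✓), payload 101110.
Concatenate: 100000001011111101110 = 0x1017EE (21 bits → U+1017EE).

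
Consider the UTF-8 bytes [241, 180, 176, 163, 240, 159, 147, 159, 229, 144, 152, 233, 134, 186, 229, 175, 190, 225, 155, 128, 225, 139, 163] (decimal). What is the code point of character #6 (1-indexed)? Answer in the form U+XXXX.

Offset 0: leading byte 0xF1 = 11110001 → 4-byte char #1 = F1 B4 B0 A3.
Offset 4: leading byte 0xF0 = 11110000 → 4-byte char #2 = F0 9F 93 9F.
Offset 8: leading byte 0xE5 = 11100101 → 3-byte char #3 = E5 90 98.
Offset 11: leading byte 0xE9 = 11101001 → 3-byte char #4 = E9 86 BA.
Offset 14: leading byte 0xE5 = 11100101 → 3-byte char #5 = E5 AF BE.
Offset 17: leading byte 0xE1 = 11100001 → 3-byte char #6 = E1 9B 80.
Leading byte 0xE1 = 11100001 matches 1110xxxx → 3-byte sequence.
Byte 1: 0xE1 = 11100001, payload 0001 (4 bits).
Byte 2: 0x9B = 10011011 (10xxxxxx ✓), payload 011011.
Byte 3: 0x80 = 10000000 (10xxxxxx ✓), payload 000000.
Concatenate: 0001011011000000 = 0x16C0 (16 bits → U+16C0).

U+16C0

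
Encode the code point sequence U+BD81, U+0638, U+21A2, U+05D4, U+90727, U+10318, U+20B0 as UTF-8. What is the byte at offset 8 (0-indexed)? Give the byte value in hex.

U+BD81 → 3-byte form EB B6 81 at offsets 0–2.
U+0638 → 2-byte form D8 B8 at offsets 3–4.
U+21A2 → 3-byte form E2 86 A2 at offsets 5–7.
U+05D4 → 2-byte form D7 94 at offsets 8–9.
Offset 8 falls in char 4's range; it's byte 1 of D7 94 = 0xD7.

0xD7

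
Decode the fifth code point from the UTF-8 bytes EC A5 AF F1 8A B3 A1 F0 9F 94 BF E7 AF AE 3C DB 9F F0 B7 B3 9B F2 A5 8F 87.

U+003C

Offset 0: leading byte 0xEC = 11101100 → 3-byte char #1 = EC A5 AF.
Offset 3: leading byte 0xF1 = 11110001 → 4-byte char #2 = F1 8A B3 A1.
Offset 7: leading byte 0xF0 = 11110000 → 4-byte char #3 = F0 9F 94 BF.
Offset 11: leading byte 0xE7 = 11100111 → 3-byte char #4 = E7 AF AE.
Offset 14: leading byte 0x3C = 00111100 → 1-byte char #5 = 3C.
Leading byte 0x3C = 00111100 matches 0xxxxxxx → 1-byte sequence.
Byte 1: 0x3C = 00111100, payload 0111100 (7 bits).
Concatenate: 0111100 = 0x3C (7 bits → U+003C).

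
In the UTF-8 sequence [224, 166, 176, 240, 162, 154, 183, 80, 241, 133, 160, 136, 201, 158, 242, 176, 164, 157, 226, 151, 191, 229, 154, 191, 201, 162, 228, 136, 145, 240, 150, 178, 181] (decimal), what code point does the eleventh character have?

U+16CB5

Offset 0: leading byte 0xE0 = 11100000 → 3-byte char #1 = E0 A6 B0.
Offset 3: leading byte 0xF0 = 11110000 → 4-byte char #2 = F0 A2 9A B7.
Offset 7: leading byte 0x50 = 01010000 → 1-byte char #3 = 50.
Offset 8: leading byte 0xF1 = 11110001 → 4-byte char #4 = F1 85 A0 88.
Offset 12: leading byte 0xC9 = 11001001 → 2-byte char #5 = C9 9E.
Offset 14: leading byte 0xF2 = 11110010 → 4-byte char #6 = F2 B0 A4 9D.
Offset 18: leading byte 0xE2 = 11100010 → 3-byte char #7 = E2 97 BF.
Offset 21: leading byte 0xE5 = 11100101 → 3-byte char #8 = E5 9A BF.
Offset 24: leading byte 0xC9 = 11001001 → 2-byte char #9 = C9 A2.
Offset 26: leading byte 0xE4 = 11100100 → 3-byte char #10 = E4 88 91.
Offset 29: leading byte 0xF0 = 11110000 → 4-byte char #11 = F0 96 B2 B5.
Leading byte 0xF0 = 11110000 matches 11110xxx → 4-byte sequence.
Byte 1: 0xF0 = 11110000, payload 000 (3 bits).
Byte 2: 0x96 = 10010110 (10xxxxxx ✓), payload 010110.
Byte 3: 0xB2 = 10110010 (10xxxxxx ✓), payload 110010.
Byte 4: 0xB5 = 10110101 (10xxxxxx ✓), payload 110101.
Concatenate: 000010110110010110101 = 0x16CB5 (21 bits → U+16CB5).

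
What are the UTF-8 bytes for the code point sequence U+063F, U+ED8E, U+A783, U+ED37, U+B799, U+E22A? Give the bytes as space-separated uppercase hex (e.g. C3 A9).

U+063F: 2-byte form → D8 BF.
U+ED8E: 3-byte form → EE B6 8E.
U+A783: 3-byte form → EA 9E 83.
U+ED37: 3-byte form → EE B4 B7.
U+B799: 3-byte form → EB 9E 99.
U+E22A: 3-byte form → EE 88 AA.
Concatenated (17 bytes): D8 BF EE B6 8E EA 9E 83 EE B4 B7 EB 9E 99 EE 88 AA.

D8 BF EE B6 8E EA 9E 83 EE B4 B7 EB 9E 99 EE 88 AA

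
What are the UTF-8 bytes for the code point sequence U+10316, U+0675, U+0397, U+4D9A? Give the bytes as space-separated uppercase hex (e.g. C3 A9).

F0 90 8C 96 D9 B5 CE 97 E4 B6 9A

U+10316: 4-byte form → F0 90 8C 96.
U+0675: 2-byte form → D9 B5.
U+0397: 2-byte form → CE 97.
U+4D9A: 3-byte form → E4 B6 9A.
Concatenated (11 bytes): F0 90 8C 96 D9 B5 CE 97 E4 B6 9A.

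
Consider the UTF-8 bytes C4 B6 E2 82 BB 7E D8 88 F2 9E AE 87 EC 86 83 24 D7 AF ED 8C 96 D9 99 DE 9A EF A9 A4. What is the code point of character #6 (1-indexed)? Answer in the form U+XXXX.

U+C183

Offset 0: leading byte 0xC4 = 11000100 → 2-byte char #1 = C4 B6.
Offset 2: leading byte 0xE2 = 11100010 → 3-byte char #2 = E2 82 BB.
Offset 5: leading byte 0x7E = 01111110 → 1-byte char #3 = 7E.
Offset 6: leading byte 0xD8 = 11011000 → 2-byte char #4 = D8 88.
Offset 8: leading byte 0xF2 = 11110010 → 4-byte char #5 = F2 9E AE 87.
Offset 12: leading byte 0xEC = 11101100 → 3-byte char #6 = EC 86 83.
Leading byte 0xEC = 11101100 matches 1110xxxx → 3-byte sequence.
Byte 1: 0xEC = 11101100, payload 1100 (4 bits).
Byte 2: 0x86 = 10000110 (10xxxxxx ✓), payload 000110.
Byte 3: 0x83 = 10000011 (10xxxxxx ✓), payload 000011.
Concatenate: 1100000110000011 = 0xC183 (16 bits → U+C183).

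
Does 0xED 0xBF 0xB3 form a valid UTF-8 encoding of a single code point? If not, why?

Structurally a 3-byte sequence; payload = 0xDFF3.
But 0xDFF3 is in U+D800–U+DFFF, the surrogate range. Surrogates are not Unicode scalar values and are forbidden in UTF-8.

invalid (encodes a surrogate (U+D800–U+DFFF))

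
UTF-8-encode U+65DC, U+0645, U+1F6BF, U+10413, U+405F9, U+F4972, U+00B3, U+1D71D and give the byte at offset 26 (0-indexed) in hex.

0x9D

U+65DC → 3-byte form E6 97 9C at offsets 0–2.
U+0645 → 2-byte form D9 85 at offsets 3–4.
U+1F6BF → 4-byte form F0 9F 9A BF at offsets 5–8.
U+10413 → 4-byte form F0 90 90 93 at offsets 9–12.
U+405F9 → 4-byte form F1 80 97 B9 at offsets 13–16.
U+F4972 → 4-byte form F3 B4 A5 B2 at offsets 17–20.
U+00B3 → 2-byte form C2 B3 at offsets 21–22.
U+1D71D → 4-byte form F0 9D 9C 9D at offsets 23–26.
Offset 26 falls in char 8's range; it's byte 4 of F0 9D 9C 9D = 0x9D.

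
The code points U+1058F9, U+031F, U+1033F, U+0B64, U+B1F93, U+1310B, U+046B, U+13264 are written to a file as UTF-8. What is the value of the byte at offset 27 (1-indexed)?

0xA4

1-indexed offset 27 is 0-indexed offset 26.
U+1058F9 → 4-byte form F4 85 A3 B9 at offsets 0–3.
U+031F → 2-byte form CC 9F at offsets 4–5.
U+1033F → 4-byte form F0 90 8C BF at offsets 6–9.
U+0B64 → 3-byte form E0 AD A4 at offsets 10–12.
U+B1F93 → 4-byte form F2 B1 BE 93 at offsets 13–16.
U+1310B → 4-byte form F0 93 84 8B at offsets 17–20.
U+046B → 2-byte form D1 AB at offsets 21–22.
U+13264 → 4-byte form F0 93 89 A4 at offsets 23–26.
Offset 26 falls in char 8's range; it's byte 4 of F0 93 89 A4 = 0xA4.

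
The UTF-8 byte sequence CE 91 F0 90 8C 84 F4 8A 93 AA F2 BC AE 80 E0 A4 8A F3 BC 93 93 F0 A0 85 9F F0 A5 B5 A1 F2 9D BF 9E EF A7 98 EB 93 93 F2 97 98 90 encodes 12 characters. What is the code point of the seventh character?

U+2015F

Offset 0: leading byte 0xCE = 11001110 → 2-byte char #1 = CE 91.
Offset 2: leading byte 0xF0 = 11110000 → 4-byte char #2 = F0 90 8C 84.
Offset 6: leading byte 0xF4 = 11110100 → 4-byte char #3 = F4 8A 93 AA.
Offset 10: leading byte 0xF2 = 11110010 → 4-byte char #4 = F2 BC AE 80.
Offset 14: leading byte 0xE0 = 11100000 → 3-byte char #5 = E0 A4 8A.
Offset 17: leading byte 0xF3 = 11110011 → 4-byte char #6 = F3 BC 93 93.
Offset 21: leading byte 0xF0 = 11110000 → 4-byte char #7 = F0 A0 85 9F.
Leading byte 0xF0 = 11110000 matches 11110xxx → 4-byte sequence.
Byte 1: 0xF0 = 11110000, payload 000 (3 bits).
Byte 2: 0xA0 = 10100000 (10xxxxxx ✓), payload 100000.
Byte 3: 0x85 = 10000101 (10xxxxxx ✓), payload 000101.
Byte 4: 0x9F = 10011111 (10xxxxxx ✓), payload 011111.
Concatenate: 000100000000101011111 = 0x2015F (21 bits → U+2015F).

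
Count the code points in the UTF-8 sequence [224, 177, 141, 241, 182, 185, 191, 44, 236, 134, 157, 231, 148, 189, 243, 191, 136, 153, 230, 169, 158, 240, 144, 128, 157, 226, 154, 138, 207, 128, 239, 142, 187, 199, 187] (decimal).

12

Byte at offset 0: 0xE0 = 11100000 → 3-byte char (#1). Advance 3.
Byte at offset 3: 0xF1 = 11110001 → 4-byte char (#2). Advance 4.
Byte at offset 7: 0x2C = 00101100 → 1-byte char (#3). Advance 1.
Byte at offset 8: 0xEC = 11101100 → 3-byte char (#4). Advance 3.
Byte at offset 11: 0xE7 = 11100111 → 3-byte char (#5). Advance 3.
Byte at offset 14: 0xF3 = 11110011 → 4-byte char (#6). Advance 4.
Byte at offset 18: 0xE6 = 11100110 → 3-byte char (#7). Advance 3.
Byte at offset 21: 0xF0 = 11110000 → 4-byte char (#8). Advance 4.
Byte at offset 25: 0xE2 = 11100010 → 3-byte char (#9). Advance 3.
Byte at offset 28: 0xCF = 11001111 → 2-byte char (#10). Advance 2.
Byte at offset 30: 0xEF = 11101111 → 3-byte char (#11). Advance 3.
Byte at offset 33: 0xC7 = 11000111 → 2-byte char (#12). Advance 2.
Reached end at offset 35 after 12 code points.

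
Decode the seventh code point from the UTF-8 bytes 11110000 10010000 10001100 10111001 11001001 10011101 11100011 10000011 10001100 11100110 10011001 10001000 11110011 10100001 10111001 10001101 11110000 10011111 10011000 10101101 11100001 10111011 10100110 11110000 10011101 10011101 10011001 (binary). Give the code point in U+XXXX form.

U+1EE6

Offset 0: leading byte 0xF0 = 11110000 → 4-byte char #1 = F0 90 8C B9.
Offset 4: leading byte 0xC9 = 11001001 → 2-byte char #2 = C9 9D.
Offset 6: leading byte 0xE3 = 11100011 → 3-byte char #3 = E3 83 8C.
Offset 9: leading byte 0xE6 = 11100110 → 3-byte char #4 = E6 99 88.
Offset 12: leading byte 0xF3 = 11110011 → 4-byte char #5 = F3 A1 B9 8D.
Offset 16: leading byte 0xF0 = 11110000 → 4-byte char #6 = F0 9F 98 AD.
Offset 20: leading byte 0xE1 = 11100001 → 3-byte char #7 = E1 BB A6.
Leading byte 0xE1 = 11100001 matches 1110xxxx → 3-byte sequence.
Byte 1: 0xE1 = 11100001, payload 0001 (4 bits).
Byte 2: 0xBB = 10111011 (10xxxxxx ✓), payload 111011.
Byte 3: 0xA6 = 10100110 (10xxxxxx ✓), payload 100110.
Concatenate: 0001111011100110 = 0x1EE6 (16 bits → U+1EE6).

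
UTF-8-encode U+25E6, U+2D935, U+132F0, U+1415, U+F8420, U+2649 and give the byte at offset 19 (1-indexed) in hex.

1-indexed offset 19 is 0-indexed offset 18.
U+25E6 → 3-byte form E2 97 A6 at offsets 0–2.
U+2D935 → 4-byte form F0 AD A4 B5 at offsets 3–6.
U+132F0 → 4-byte form F0 93 8B B0 at offsets 7–10.
U+1415 → 3-byte form E1 90 95 at offsets 11–13.
U+F8420 → 4-byte form F3 B8 90 A0 at offsets 14–17.
U+2649 → 3-byte form E2 99 89 at offsets 18–20.
Offset 18 falls in char 6's range; it's byte 1 of E2 99 89 = 0xE2.

0xE2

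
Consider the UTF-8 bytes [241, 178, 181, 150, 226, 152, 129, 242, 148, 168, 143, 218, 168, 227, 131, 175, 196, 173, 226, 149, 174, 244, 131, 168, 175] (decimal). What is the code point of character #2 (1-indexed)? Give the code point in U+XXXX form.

Offset 0: leading byte 0xF1 = 11110001 → 4-byte char #1 = F1 B2 B5 96.
Offset 4: leading byte 0xE2 = 11100010 → 3-byte char #2 = E2 98 81.
Leading byte 0xE2 = 11100010 matches 1110xxxx → 3-byte sequence.
Byte 1: 0xE2 = 11100010, payload 0010 (4 bits).
Byte 2: 0x98 = 10011000 (10xxxxxx ✓), payload 011000.
Byte 3: 0x81 = 10000001 (10xxxxxx ✓), payload 000001.
Concatenate: 0010011000000001 = 0x2601 (16 bits → U+2601).

U+2601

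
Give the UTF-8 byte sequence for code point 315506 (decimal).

F1 8D 81 B2

U+4D072 = 0x4D072 = 315506 decimal. In range U+10000–U+10FFFF → 4-byte form: 11110xxx 10xxxxxx 10xxxxxx 10xxxxxx.
Binary (21 bits): 001001101000001110010.
Split 3+6+6+6: 001 | 001101 | 000001 | 110010.
Byte 1: 11110001 = 0xF1.
Byte 2: 10001101 = 0x8D.
Byte 3: 10000001 = 0x81.
Byte 4: 10110010 = 0xB2.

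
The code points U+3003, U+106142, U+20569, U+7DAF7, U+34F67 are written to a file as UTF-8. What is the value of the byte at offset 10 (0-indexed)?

U+3003 → 3-byte form E3 80 83 at offsets 0–2.
U+106142 → 4-byte form F4 86 85 82 at offsets 3–6.
U+20569 → 4-byte form F0 A0 95 A9 at offsets 7–10.
Offset 10 falls in char 3's range; it's byte 4 of F0 A0 95 A9 = 0xA9.

0xA9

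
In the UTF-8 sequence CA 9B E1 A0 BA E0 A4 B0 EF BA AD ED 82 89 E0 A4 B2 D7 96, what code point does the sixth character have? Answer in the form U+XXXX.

Offset 0: leading byte 0xCA = 11001010 → 2-byte char #1 = CA 9B.
Offset 2: leading byte 0xE1 = 11100001 → 3-byte char #2 = E1 A0 BA.
Offset 5: leading byte 0xE0 = 11100000 → 3-byte char #3 = E0 A4 B0.
Offset 8: leading byte 0xEF = 11101111 → 3-byte char #4 = EF BA AD.
Offset 11: leading byte 0xED = 11101101 → 3-byte char #5 = ED 82 89.
Offset 14: leading byte 0xE0 = 11100000 → 3-byte char #6 = E0 A4 B2.
Leading byte 0xE0 = 11100000 matches 1110xxxx → 3-byte sequence.
Byte 1: 0xE0 = 11100000, payload 0000 (4 bits).
Byte 2: 0xA4 = 10100100 (10xxxxxx ✓), payload 100100.
Byte 3: 0xB2 = 10110010 (10xxxxxx ✓), payload 110010.
Concatenate: 0000100100110010 = 0x932 (16 bits → U+0932).

U+0932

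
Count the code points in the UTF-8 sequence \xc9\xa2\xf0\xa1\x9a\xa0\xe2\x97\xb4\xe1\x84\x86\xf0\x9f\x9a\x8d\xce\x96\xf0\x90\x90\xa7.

7

Byte at offset 0: 0xC9 = 11001001 → 2-byte char (#1). Advance 2.
Byte at offset 2: 0xF0 = 11110000 → 4-byte char (#2). Advance 4.
Byte at offset 6: 0xE2 = 11100010 → 3-byte char (#3). Advance 3.
Byte at offset 9: 0xE1 = 11100001 → 3-byte char (#4). Advance 3.
Byte at offset 12: 0xF0 = 11110000 → 4-byte char (#5). Advance 4.
Byte at offset 16: 0xCE = 11001110 → 2-byte char (#6). Advance 2.
Byte at offset 18: 0xF0 = 11110000 → 4-byte char (#7). Advance 4.
Reached end at offset 22 after 7 code points.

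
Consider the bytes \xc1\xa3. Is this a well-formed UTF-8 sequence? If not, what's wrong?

Leading byte 0xC1 = 11000001 → 2-byte form.
Continuation bytes all match 10xxxxxx. Payload decodes to 0x63.
But 0x63 < 0x80, the minimum for a 2-byte sequence — this is an overlong encoding.

invalid (overlong encoding)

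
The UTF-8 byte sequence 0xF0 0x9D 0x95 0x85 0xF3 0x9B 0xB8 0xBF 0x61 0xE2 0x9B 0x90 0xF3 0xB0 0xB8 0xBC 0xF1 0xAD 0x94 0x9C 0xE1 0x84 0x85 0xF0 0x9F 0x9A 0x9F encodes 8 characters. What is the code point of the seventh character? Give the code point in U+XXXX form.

Offset 0: leading byte 0xF0 = 11110000 → 4-byte char #1 = F0 9D 95 85.
Offset 4: leading byte 0xF3 = 11110011 → 4-byte char #2 = F3 9B B8 BF.
Offset 8: leading byte 0x61 = 01100001 → 1-byte char #3 = 61.
Offset 9: leading byte 0xE2 = 11100010 → 3-byte char #4 = E2 9B 90.
Offset 12: leading byte 0xF3 = 11110011 → 4-byte char #5 = F3 B0 B8 BC.
Offset 16: leading byte 0xF1 = 11110001 → 4-byte char #6 = F1 AD 94 9C.
Offset 20: leading byte 0xE1 = 11100001 → 3-byte char #7 = E1 84 85.
Leading byte 0xE1 = 11100001 matches 1110xxxx → 3-byte sequence.
Byte 1: 0xE1 = 11100001, payload 0001 (4 bits).
Byte 2: 0x84 = 10000100 (10xxxxxx ✓), payload 000100.
Byte 3: 0x85 = 10000101 (10xxxxxx ✓), payload 000101.
Concatenate: 0001000100000101 = 0x1105 (16 bits → U+1105).

U+1105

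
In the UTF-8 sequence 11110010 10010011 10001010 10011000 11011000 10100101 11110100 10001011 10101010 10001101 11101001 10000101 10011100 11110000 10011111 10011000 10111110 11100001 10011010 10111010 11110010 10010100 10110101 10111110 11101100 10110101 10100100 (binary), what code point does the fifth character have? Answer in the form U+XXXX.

U+1F63E

Offset 0: leading byte 0xF2 = 11110010 → 4-byte char #1 = F2 93 8A 98.
Offset 4: leading byte 0xD8 = 11011000 → 2-byte char #2 = D8 A5.
Offset 6: leading byte 0xF4 = 11110100 → 4-byte char #3 = F4 8B AA 8D.
Offset 10: leading byte 0xE9 = 11101001 → 3-byte char #4 = E9 85 9C.
Offset 13: leading byte 0xF0 = 11110000 → 4-byte char #5 = F0 9F 98 BE.
Leading byte 0xF0 = 11110000 matches 11110xxx → 4-byte sequence.
Byte 1: 0xF0 = 11110000, payload 000 (3 bits).
Byte 2: 0x9F = 10011111 (10xxxxxx ✓), payload 011111.
Byte 3: 0x98 = 10011000 (10xxxxxx ✓), payload 011000.
Byte 4: 0xBE = 10111110 (10xxxxxx ✓), payload 111110.
Concatenate: 000011111011000111110 = 0x1F63E (21 bits → U+1F63E).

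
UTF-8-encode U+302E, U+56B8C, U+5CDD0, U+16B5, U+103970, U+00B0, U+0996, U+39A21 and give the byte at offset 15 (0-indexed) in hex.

U+302E → 3-byte form E3 80 AE at offsets 0–2.
U+56B8C → 4-byte form F1 96 AE 8C at offsets 3–6.
U+5CDD0 → 4-byte form F1 9C B7 90 at offsets 7–10.
U+16B5 → 3-byte form E1 9A B5 at offsets 11–13.
U+103970 → 4-byte form F4 83 A5 B0 at offsets 14–17.
Offset 15 falls in char 5's range; it's byte 2 of F4 83 A5 B0 = 0x83.

0x83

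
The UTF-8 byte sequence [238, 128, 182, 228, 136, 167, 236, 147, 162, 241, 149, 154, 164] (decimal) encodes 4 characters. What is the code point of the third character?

U+C4E2

Offset 0: leading byte 0xEE = 11101110 → 3-byte char #1 = EE 80 B6.
Offset 3: leading byte 0xE4 = 11100100 → 3-byte char #2 = E4 88 A7.
Offset 6: leading byte 0xEC = 11101100 → 3-byte char #3 = EC 93 A2.
Leading byte 0xEC = 11101100 matches 1110xxxx → 3-byte sequence.
Byte 1: 0xEC = 11101100, payload 1100 (4 bits).
Byte 2: 0x93 = 10010011 (10xxxxxx ✓), payload 010011.
Byte 3: 0xA2 = 10100010 (10xxxxxx ✓), payload 100010.
Concatenate: 1100010011100010 = 0xC4E2 (16 bits → U+C4E2).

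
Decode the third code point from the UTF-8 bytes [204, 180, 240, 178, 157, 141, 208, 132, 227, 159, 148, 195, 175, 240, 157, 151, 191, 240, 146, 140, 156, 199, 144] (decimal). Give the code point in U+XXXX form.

U+0404

Offset 0: leading byte 0xCC = 11001100 → 2-byte char #1 = CC B4.
Offset 2: leading byte 0xF0 = 11110000 → 4-byte char #2 = F0 B2 9D 8D.
Offset 6: leading byte 0xD0 = 11010000 → 2-byte char #3 = D0 84.
Leading byte 0xD0 = 11010000 matches 110xxxxx → 2-byte sequence.
Byte 1: 0xD0 = 11010000, payload 10000 (5 bits).
Byte 2: 0x84 = 10000100 (10xxxxxx ✓), payload 000100.
Concatenate: 10000000100 = 0x404 (11 bits → U+0404).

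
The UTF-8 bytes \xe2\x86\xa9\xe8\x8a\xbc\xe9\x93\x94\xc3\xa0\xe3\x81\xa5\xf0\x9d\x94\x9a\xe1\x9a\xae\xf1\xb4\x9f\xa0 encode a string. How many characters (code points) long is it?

Byte at offset 0: 0xE2 = 11100010 → 3-byte char (#1). Advance 3.
Byte at offset 3: 0xE8 = 11101000 → 3-byte char (#2). Advance 3.
Byte at offset 6: 0xE9 = 11101001 → 3-byte char (#3). Advance 3.
Byte at offset 9: 0xC3 = 11000011 → 2-byte char (#4). Advance 2.
Byte at offset 11: 0xE3 = 11100011 → 3-byte char (#5). Advance 3.
Byte at offset 14: 0xF0 = 11110000 → 4-byte char (#6). Advance 4.
Byte at offset 18: 0xE1 = 11100001 → 3-byte char (#7). Advance 3.
Byte at offset 21: 0xF1 = 11110001 → 4-byte char (#8). Advance 4.
Reached end at offset 25 after 8 code points.

8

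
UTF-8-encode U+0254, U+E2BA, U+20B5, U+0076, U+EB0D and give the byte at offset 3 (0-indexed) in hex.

U+0254 → 2-byte form C9 94 at offsets 0–1.
U+E2BA → 3-byte form EE 8A BA at offsets 2–4.
Offset 3 falls in char 2's range; it's byte 2 of EE 8A BA = 0x8A.

0x8A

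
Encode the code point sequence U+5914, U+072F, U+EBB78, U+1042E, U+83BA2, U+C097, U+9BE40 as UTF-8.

U+5914: 3-byte form → E5 A4 94.
U+072F: 2-byte form → DC AF.
U+EBB78: 4-byte form → F3 AB AD B8.
U+1042E: 4-byte form → F0 90 90 AE.
U+83BA2: 4-byte form → F2 83 AE A2.
U+C097: 3-byte form → EC 82 97.
U+9BE40: 4-byte form → F2 9B B9 80.
Concatenated (24 bytes): E5 A4 94 DC AF F3 AB AD B8 F0 90 90 AE F2 83 AE A2 EC 82 97 F2 9B B9 80.

E5 A4 94 DC AF F3 AB AD B8 F0 90 90 AE F2 83 AE A2 EC 82 97 F2 9B B9 80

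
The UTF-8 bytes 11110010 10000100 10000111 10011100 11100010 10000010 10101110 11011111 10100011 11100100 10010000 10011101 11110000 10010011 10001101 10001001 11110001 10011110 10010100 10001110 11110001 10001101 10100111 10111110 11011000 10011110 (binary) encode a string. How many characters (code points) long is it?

8

Byte at offset 0: 0xF2 = 11110010 → 4-byte char (#1). Advance 4.
Byte at offset 4: 0xE2 = 11100010 → 3-byte char (#2). Advance 3.
Byte at offset 7: 0xDF = 11011111 → 2-byte char (#3). Advance 2.
Byte at offset 9: 0xE4 = 11100100 → 3-byte char (#4). Advance 3.
Byte at offset 12: 0xF0 = 11110000 → 4-byte char (#5). Advance 4.
Byte at offset 16: 0xF1 = 11110001 → 4-byte char (#6). Advance 4.
Byte at offset 20: 0xF1 = 11110001 → 4-byte char (#7). Advance 4.
Byte at offset 24: 0xD8 = 11011000 → 2-byte char (#8). Advance 2.
Reached end at offset 26 after 8 code points.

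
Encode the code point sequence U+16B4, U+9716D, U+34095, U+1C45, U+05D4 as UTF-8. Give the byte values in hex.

E1 9A B4 F2 97 85 AD F0 B4 82 95 E1 B1 85 D7 94

U+16B4: 3-byte form → E1 9A B4.
U+9716D: 4-byte form → F2 97 85 AD.
U+34095: 4-byte form → F0 B4 82 95.
U+1C45: 3-byte form → E1 B1 85.
U+05D4: 2-byte form → D7 94.
Concatenated (16 bytes): E1 9A B4 F2 97 85 AD F0 B4 82 95 E1 B1 85 D7 94.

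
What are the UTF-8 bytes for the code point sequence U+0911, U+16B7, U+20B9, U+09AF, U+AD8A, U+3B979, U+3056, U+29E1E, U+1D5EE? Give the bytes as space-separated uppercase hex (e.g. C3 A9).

E0 A4 91 E1 9A B7 E2 82 B9 E0 A6 AF EA B6 8A F0 BB A5 B9 E3 81 96 F0 A9 B8 9E F0 9D 97 AE

U+0911: 3-byte form → E0 A4 91.
U+16B7: 3-byte form → E1 9A B7.
U+20B9: 3-byte form → E2 82 B9.
U+09AF: 3-byte form → E0 A6 AF.
U+AD8A: 3-byte form → EA B6 8A.
U+3B979: 4-byte form → F0 BB A5 B9.
U+3056: 3-byte form → E3 81 96.
U+29E1E: 4-byte form → F0 A9 B8 9E.
U+1D5EE: 4-byte form → F0 9D 97 AE.
Concatenated (30 bytes): E0 A4 91 E1 9A B7 E2 82 B9 E0 A6 AF EA B6 8A F0 BB A5 B9 E3 81 96 F0 A9 B8 9E F0 9D 97 AE.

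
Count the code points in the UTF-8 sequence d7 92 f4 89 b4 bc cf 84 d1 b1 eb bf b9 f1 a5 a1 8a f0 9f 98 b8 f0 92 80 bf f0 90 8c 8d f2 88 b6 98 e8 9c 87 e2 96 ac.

12

Byte at offset 0: 0xD7 = 11010111 → 2-byte char (#1). Advance 2.
Byte at offset 2: 0xF4 = 11110100 → 4-byte char (#2). Advance 4.
Byte at offset 6: 0xCF = 11001111 → 2-byte char (#3). Advance 2.
Byte at offset 8: 0xD1 = 11010001 → 2-byte char (#4). Advance 2.
Byte at offset 10: 0xEB = 11101011 → 3-byte char (#5). Advance 3.
Byte at offset 13: 0xF1 = 11110001 → 4-byte char (#6). Advance 4.
Byte at offset 17: 0xF0 = 11110000 → 4-byte char (#7). Advance 4.
Byte at offset 21: 0xF0 = 11110000 → 4-byte char (#8). Advance 4.
Byte at offset 25: 0xF0 = 11110000 → 4-byte char (#9). Advance 4.
Byte at offset 29: 0xF2 = 11110010 → 4-byte char (#10). Advance 4.
Byte at offset 33: 0xE8 = 11101000 → 3-byte char (#11). Advance 3.
Byte at offset 36: 0xE2 = 11100010 → 3-byte char (#12). Advance 3.
Reached end at offset 39 after 12 code points.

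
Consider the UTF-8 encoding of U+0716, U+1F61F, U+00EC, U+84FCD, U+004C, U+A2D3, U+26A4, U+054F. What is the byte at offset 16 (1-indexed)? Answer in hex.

0x93

1-indexed offset 16 is 0-indexed offset 15.
U+0716 → 2-byte form DC 96 at offsets 0–1.
U+1F61F → 4-byte form F0 9F 98 9F at offsets 2–5.
U+00EC → 2-byte form C3 AC at offsets 6–7.
U+84FCD → 4-byte form F2 84 BF 8D at offsets 8–11.
U+004C → 1-byte form 4C at offsets 12–12.
U+A2D3 → 3-byte form EA 8B 93 at offsets 13–15.
Offset 15 falls in char 6's range; it's byte 3 of EA 8B 93 = 0x93.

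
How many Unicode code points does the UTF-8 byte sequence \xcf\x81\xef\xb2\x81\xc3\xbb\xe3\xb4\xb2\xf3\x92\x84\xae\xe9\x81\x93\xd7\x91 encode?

7

Byte at offset 0: 0xCF = 11001111 → 2-byte char (#1). Advance 2.
Byte at offset 2: 0xEF = 11101111 → 3-byte char (#2). Advance 3.
Byte at offset 5: 0xC3 = 11000011 → 2-byte char (#3). Advance 2.
Byte at offset 7: 0xE3 = 11100011 → 3-byte char (#4). Advance 3.
Byte at offset 10: 0xF3 = 11110011 → 4-byte char (#5). Advance 4.
Byte at offset 14: 0xE9 = 11101001 → 3-byte char (#6). Advance 3.
Byte at offset 17: 0xD7 = 11010111 → 2-byte char (#7). Advance 2.
Reached end at offset 19 after 7 code points.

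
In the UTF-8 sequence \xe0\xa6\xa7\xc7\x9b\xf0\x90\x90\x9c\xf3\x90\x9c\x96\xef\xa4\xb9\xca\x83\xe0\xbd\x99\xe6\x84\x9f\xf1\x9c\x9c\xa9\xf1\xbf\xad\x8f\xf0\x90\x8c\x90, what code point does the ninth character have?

Offset 0: leading byte 0xE0 = 11100000 → 3-byte char #1 = E0 A6 A7.
Offset 3: leading byte 0xC7 = 11000111 → 2-byte char #2 = C7 9B.
Offset 5: leading byte 0xF0 = 11110000 → 4-byte char #3 = F0 90 90 9C.
Offset 9: leading byte 0xF3 = 11110011 → 4-byte char #4 = F3 90 9C 96.
Offset 13: leading byte 0xEF = 11101111 → 3-byte char #5 = EF A4 B9.
Offset 16: leading byte 0xCA = 11001010 → 2-byte char #6 = CA 83.
Offset 18: leading byte 0xE0 = 11100000 → 3-byte char #7 = E0 BD 99.
Offset 21: leading byte 0xE6 = 11100110 → 3-byte char #8 = E6 84 9F.
Offset 24: leading byte 0xF1 = 11110001 → 4-byte char #9 = F1 9C 9C A9.
Leading byte 0xF1 = 11110001 matches 11110xxx → 4-byte sequence.
Byte 1: 0xF1 = 11110001, payload 001 (3 bits).
Byte 2: 0x9C = 10011100 (10xxxxxx ✓), payload 011100.
Byte 3: 0x9C = 10011100 (10xxxxxx ✓), payload 011100.
Byte 4: 0xA9 = 10101001 (10xxxxxx ✓), payload 101001.
Concatenate: 001011100011100101001 = 0x5C729 (21 bits → U+5C729).

U+5C729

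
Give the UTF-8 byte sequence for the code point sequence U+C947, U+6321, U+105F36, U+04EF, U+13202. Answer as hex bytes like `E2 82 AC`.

U+C947: 3-byte form → EC A5 87.
U+6321: 3-byte form → E6 8C A1.
U+105F36: 4-byte form → F4 85 BC B6.
U+04EF: 2-byte form → D3 AF.
U+13202: 4-byte form → F0 93 88 82.
Concatenated (16 bytes): EC A5 87 E6 8C A1 F4 85 BC B6 D3 AF F0 93 88 82.

EC A5 87 E6 8C A1 F4 85 BC B6 D3 AF F0 93 88 82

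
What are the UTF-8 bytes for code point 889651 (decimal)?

U+D9333 = 0xD9333 = 889651 decimal. In range U+10000–U+10FFFF → 4-byte form: 11110xxx 10xxxxxx 10xxxxxx 10xxxxxx.
Binary (21 bits): 011011001001100110011.
Split 3+6+6+6: 011 | 011001 | 001100 | 110011.
Byte 1: 11110011 = 0xF3.
Byte 2: 10011001 = 0x99.
Byte 3: 10001100 = 0x8C.
Byte 4: 10110011 = 0xB3.

F3 99 8C B3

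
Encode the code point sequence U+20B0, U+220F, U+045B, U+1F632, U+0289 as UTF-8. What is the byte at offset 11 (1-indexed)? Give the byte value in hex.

0x98

1-indexed offset 11 is 0-indexed offset 10.
U+20B0 → 3-byte form E2 82 B0 at offsets 0–2.
U+220F → 3-byte form E2 88 8F at offsets 3–5.
U+045B → 2-byte form D1 9B at offsets 6–7.
U+1F632 → 4-byte form F0 9F 98 B2 at offsets 8–11.
Offset 10 falls in char 4's range; it's byte 3 of F0 9F 98 B2 = 0x98.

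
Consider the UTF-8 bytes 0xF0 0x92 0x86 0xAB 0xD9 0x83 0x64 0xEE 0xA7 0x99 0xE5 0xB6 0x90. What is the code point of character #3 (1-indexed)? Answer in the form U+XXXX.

Offset 0: leading byte 0xF0 = 11110000 → 4-byte char #1 = F0 92 86 AB.
Offset 4: leading byte 0xD9 = 11011001 → 2-byte char #2 = D9 83.
Offset 6: leading byte 0x64 = 01100100 → 1-byte char #3 = 64.
Leading byte 0x64 = 01100100 matches 0xxxxxxx → 1-byte sequence.
Byte 1: 0x64 = 01100100, payload 1100100 (7 bits).
Concatenate: 1100100 = 0x64 (7 bits → U+0064).

U+0064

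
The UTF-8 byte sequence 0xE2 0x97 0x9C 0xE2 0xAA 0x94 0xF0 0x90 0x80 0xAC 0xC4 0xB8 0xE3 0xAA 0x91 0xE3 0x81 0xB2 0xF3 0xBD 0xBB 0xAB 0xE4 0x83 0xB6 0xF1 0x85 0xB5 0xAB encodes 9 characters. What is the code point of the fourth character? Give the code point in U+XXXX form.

U+0138

Offset 0: leading byte 0xE2 = 11100010 → 3-byte char #1 = E2 97 9C.
Offset 3: leading byte 0xE2 = 11100010 → 3-byte char #2 = E2 AA 94.
Offset 6: leading byte 0xF0 = 11110000 → 4-byte char #3 = F0 90 80 AC.
Offset 10: leading byte 0xC4 = 11000100 → 2-byte char #4 = C4 B8.
Leading byte 0xC4 = 11000100 matches 110xxxxx → 2-byte sequence.
Byte 1: 0xC4 = 11000100, payload 00100 (5 bits).
Byte 2: 0xB8 = 10111000 (10xxxxxx ✓), payload 111000.
Concatenate: 00100111000 = 0x138 (11 bits → U+0138).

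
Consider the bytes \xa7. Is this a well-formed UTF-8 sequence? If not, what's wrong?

Byte 0xA7 = 10100111 has the form 10xxxxxx — a continuation byte — but there is no preceding leading byte.

invalid (continuation byte with no leading byte)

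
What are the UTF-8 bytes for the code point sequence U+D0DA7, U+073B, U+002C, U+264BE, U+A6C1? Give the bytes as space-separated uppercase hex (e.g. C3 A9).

U+D0DA7: 4-byte form → F3 90 B6 A7.
U+073B: 2-byte form → DC BB.
U+002C: 1-byte form → 2C.
U+264BE: 4-byte form → F0 A6 92 BE.
U+A6C1: 3-byte form → EA 9B 81.
Concatenated (14 bytes): F3 90 B6 A7 DC BB 2C F0 A6 92 BE EA 9B 81.

F3 90 B6 A7 DC BB 2C F0 A6 92 BE EA 9B 81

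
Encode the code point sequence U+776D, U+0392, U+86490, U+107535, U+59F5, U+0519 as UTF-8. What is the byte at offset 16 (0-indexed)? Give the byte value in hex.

0xD4

U+776D → 3-byte form E7 9D AD at offsets 0–2.
U+0392 → 2-byte form CE 92 at offsets 3–4.
U+86490 → 4-byte form F2 86 92 90 at offsets 5–8.
U+107535 → 4-byte form F4 87 94 B5 at offsets 9–12.
U+59F5 → 3-byte form E5 A7 B5 at offsets 13–15.
U+0519 → 2-byte form D4 99 at offsets 16–17.
Offset 16 falls in char 6's range; it's byte 1 of D4 99 = 0xD4.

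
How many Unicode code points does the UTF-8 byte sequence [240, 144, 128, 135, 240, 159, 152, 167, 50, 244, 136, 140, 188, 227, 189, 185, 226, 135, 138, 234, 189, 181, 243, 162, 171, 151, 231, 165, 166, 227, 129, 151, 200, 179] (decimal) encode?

11

Byte at offset 0: 0xF0 = 11110000 → 4-byte char (#1). Advance 4.
Byte at offset 4: 0xF0 = 11110000 → 4-byte char (#2). Advance 4.
Byte at offset 8: 0x32 = 00110010 → 1-byte char (#3). Advance 1.
Byte at offset 9: 0xF4 = 11110100 → 4-byte char (#4). Advance 4.
Byte at offset 13: 0xE3 = 11100011 → 3-byte char (#5). Advance 3.
Byte at offset 16: 0xE2 = 11100010 → 3-byte char (#6). Advance 3.
Byte at offset 19: 0xEA = 11101010 → 3-byte char (#7). Advance 3.
Byte at offset 22: 0xF3 = 11110011 → 4-byte char (#8). Advance 4.
Byte at offset 26: 0xE7 = 11100111 → 3-byte char (#9). Advance 3.
Byte at offset 29: 0xE3 = 11100011 → 3-byte char (#10). Advance 3.
Byte at offset 32: 0xC8 = 11001000 → 2-byte char (#11). Advance 2.
Reached end at offset 34 after 11 code points.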